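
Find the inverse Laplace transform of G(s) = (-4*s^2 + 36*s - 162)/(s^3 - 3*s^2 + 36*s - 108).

Factor the denominator: s^3 - 3*s^2 + 36*s - 108 = (s - 3)*(s^2 + 36).
Partial fraction decomposition gives [-2/(s - 3)] + [-2*s/(s^2 + 36)] + [30/(s^2 + 36)].
Invert each term: -2/(s - 3) ↔ -2e^(3t); -2·s/(s^2 + 36) ↔ -2cos(6t); 5·6/(s^2 + 36) ↔ 5sin(6t).

-2*exp(3*t) + 5*sin(6*t) - 2*cos(6*t)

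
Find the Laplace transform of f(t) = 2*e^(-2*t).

L{2} = 2/s.
By the first shifting theorem, multiplying by e^(-2t) replaces s with s + 2.

2/(s + 2)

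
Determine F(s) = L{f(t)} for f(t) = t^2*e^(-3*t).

L{e^(-3t)} = 1/(s + 3).
Then apply L{t^2·g(t)} = (-1)^2 d^2/ds^2[G(s)] with G(s) = 1/(s + 3):
differentiating 2 times and applying the sign gives 2/(s + 3)^3.

F(s) = 2/(s + 3)^3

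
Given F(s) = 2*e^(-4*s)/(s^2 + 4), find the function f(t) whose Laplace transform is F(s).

The factor e^(-4s) signals a time shift by c = 4 (second shifting theorem).
L{sin(2t)} = 2/(s^2 + 4), so L^-1{2/(s^2 + 4)} = sin(2*t).
Hence the inverse is u(t - 4) times that function evaluated at t - 4.

f(t) = Heaviside(t - 4)*(sin(2*t - 8))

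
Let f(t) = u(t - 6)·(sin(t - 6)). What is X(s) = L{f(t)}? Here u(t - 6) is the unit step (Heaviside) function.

By the second shifting theorem, L{u(t - c)·g(t - c)} = e^(-cs)·G(s) with c = 6 and G(s) = L{g(t)}.
L{sin(t)} = 1/(s^2 + 1).

X(s) = exp(-6*s)/(s^2 + 1)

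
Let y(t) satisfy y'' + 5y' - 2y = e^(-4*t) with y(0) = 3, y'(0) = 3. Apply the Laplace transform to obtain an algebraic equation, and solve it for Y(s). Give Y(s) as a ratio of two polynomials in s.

Y(s) = (3*s^2 + 30*s + 73)/(s^3 + 9*s^2 + 18*s - 8)

Transform both sides with L{·}.
Using L{y''} = s^2 Y - s·y(0) - y'(0) and L{y'} = sY - y(0), with y(0) = 3, y'(0) = 3, the left side becomes (s^2 + 5*s - 2)Y - (3*s + 18).
The right side is L{e^(-4*t)} = 1/(s + 4).
So (s^2 + 5*s - 2)Y = 1/(s + 4) + (3*s + 18).
Isolate Y and clear denominators.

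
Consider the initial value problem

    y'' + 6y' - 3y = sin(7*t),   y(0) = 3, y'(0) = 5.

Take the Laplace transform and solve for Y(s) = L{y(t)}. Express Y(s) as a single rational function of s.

Transform both sides with L{·}.
With L{y''} = s^2 Y - s·y(0) - y'(0) and L{y'} = sY - y(0), with y(0) = 3, y'(0) = 5: the LHS transforms to (s^2 + 6*s - 3)Y - (3*s + 23).
The right side is L{sin(7*t)} = 7/(s^2 + 49).
So (s^2 + 6*s - 3)Y = 7/(s^2 + 49) + (3*s + 23).
Solve for Y(s) and write it as one ratio of polynomials.

Y(s) = (3*s^3 + 23*s^2 + 147*s + 1134)/(s^4 + 6*s^3 + 46*s^2 + 294*s - 147)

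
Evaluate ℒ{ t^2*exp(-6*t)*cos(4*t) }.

2*(s + 6)*(s^2 + 12*s - 12)/(s^2 + 12*s + 52)^3

L{cos(4t)} = s/(s^2 + 16).
Multiplying by e^(-6t) shifts s → s + 6, so L{exp(-6*t)*cos(4*t)} = (s + 6)/((s + 6)^2 + 16).
Then apply L{t^2·g(t)} = (-1)^2 d^2/ds^2[G(s)] with G(s) = (s + 6)/((s + 6)^2 + 16):
differentiating 2 times and applying the sign gives 2*(s + 6)*(s^2 + 12*s - 12)/(s^2 + 12*s + 52)^3.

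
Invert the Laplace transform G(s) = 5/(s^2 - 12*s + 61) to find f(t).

f(t) = exp(6*t)*sin(5*t)

Rewrite the denominator: s^2 - 12*s + 61 = (s - 6)^2 + 25.
The form in (s - 6) signals a first-shifting-theorem factor e^(6t).
Since L{sin(5t)} = 5/(s^2 + 25), the inverse is exp(6*t)*sin(5*t).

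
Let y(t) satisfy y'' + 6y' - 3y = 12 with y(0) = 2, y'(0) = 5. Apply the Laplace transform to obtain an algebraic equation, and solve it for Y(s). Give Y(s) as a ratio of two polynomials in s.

Laplace-transform each side.
With L{y''} = s^2 Y - s·y(0) - y'(0) and L{y'} = sY - y(0), with y(0) = 2, y'(0) = 5: the LHS transforms to (s^2 + 6*s - 3)Y - (2*s + 17).
The right side is L{12} = 12/s.
So (s^2 + 6*s - 3)Y = 12/s + (2*s + 17).
Isolate Y and clear denominators.

Y(s) = (2*s^2 + 17*s + 12)/(s^3 + 6*s^2 - 3*s)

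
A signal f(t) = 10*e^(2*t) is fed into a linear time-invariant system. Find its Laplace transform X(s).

L{10} = 10/s.
By the first shifting theorem, multiplying by e^(2t) replaces s with s - 2.

X(s) = 10/(s - 2)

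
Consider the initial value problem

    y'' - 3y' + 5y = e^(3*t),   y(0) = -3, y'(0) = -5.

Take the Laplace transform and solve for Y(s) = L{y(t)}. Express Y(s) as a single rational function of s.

Apply the Laplace transform to the equation.
With L{y''} = s^2 Y - s·y(0) - y'(0) and L{y'} = sY - y(0), with y(0) = -3, y'(0) = -5: the LHS transforms to (s^2 - 3*s + 5)Y - (-3*s + 4).
The right side is L{e^(3*t)} = 1/(s - 3).
So (s^2 - 3*s + 5)Y = 1/(s - 3) + (-3*s + 4).
Isolate Y and clear denominators.

Y(s) = (-3*s^2 + 13*s - 11)/(s^3 - 6*s^2 + 14*s - 15)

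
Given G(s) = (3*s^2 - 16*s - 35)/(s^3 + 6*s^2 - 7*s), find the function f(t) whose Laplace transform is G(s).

f(t) = -6*exp(t) + 5 + 4*exp(-7*t)

Factor the denominator: s^3 + 6*s^2 - 7*s = s*(s - 1)*(s + 7).
Partial fraction decomposition gives [-6/(s - 1)] + [4/(s + 7)] + [5/s].
Invert each term: -6/(s - 1) ↔ -6e^(t); 4/(s + 7) ↔ 4e^(-7t); 5/(s - 0) ↔ 5e^(0t).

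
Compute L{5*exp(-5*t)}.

5/(s + 5)

L{5} = 5/s.
By the first shifting theorem, multiplying by e^(-5t) replaces s with s + 5.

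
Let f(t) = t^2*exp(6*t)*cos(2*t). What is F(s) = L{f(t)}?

F(s) = 2*(s - 6)*(s^2 - 12*s + 24)/(s^2 - 12*s + 40)^3

L{cos(2t)} = s/(s^2 + 4).
Multiplying by e^(6t) shifts s → s - 6, so L{exp(6*t)*cos(2*t)} = (s - 6)/((s - 6)^2 + 4).
Then apply L{t^2·g(t)} = (-1)^2 d^2/ds^2[G(s)] with G(s) = (s - 6)/((s - 6)^2 + 4):
differentiating 2 times and applying the sign gives 2*(s - 6)*(s^2 - 12*s + 24)/(s^2 - 12*s + 40)^3.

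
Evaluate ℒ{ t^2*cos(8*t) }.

2*s*(s^2 - 192)/(s^2 + 64)^3

L{cos(8t)} = s/(s^2 + 64).
Then apply L{t^2·g(t)} = (-1)^2 d^2/ds^2[G(s)] with G(s) = s/(s^2 + 64):
differentiating 2 times and applying the sign gives 2*s*(s^2 - 192)/(s^2 + 64)^3.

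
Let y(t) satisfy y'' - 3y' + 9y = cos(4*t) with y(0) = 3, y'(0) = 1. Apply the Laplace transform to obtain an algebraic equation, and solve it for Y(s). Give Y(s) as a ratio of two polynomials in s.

Transform both sides with L{·}.
The derivative rules (L{y''} = s^2 Y - s·y(0) - y'(0) and L{y'} = sY - y(0), with y(0) = 3, y'(0) = 1) turn the left side into (s^2 - 3*s + 9)Y - (3*s - 8).
The right side is L{cos(4*t)} = s/(s^2 + 16).
So (s^2 - 3*s + 9)Y = s/(s^2 + 16) + (3*s - 8).
Solve for Y(s) and write it as one ratio of polynomials.

Y(s) = (3*s^3 - 8*s^2 + 49*s - 128)/(s^4 - 3*s^3 + 25*s^2 - 48*s + 144)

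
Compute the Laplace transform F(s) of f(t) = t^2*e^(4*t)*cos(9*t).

F(s) = 2*(s - 4)*(s^2 - 8*s - 227)/(s^2 - 8*s + 97)^3

L{cos(9t)} = s/(s^2 + 81).
Multiplying by e^(4t) shifts s → s - 4, so L{e^(4*t)*cos(9*t)} = (s - 4)/((s - 4)^2 + 81).
Then apply L{t^2·g(t)} = (-1)^2 d^2/ds^2[G(s)] with G(s) = (s - 4)/((s - 4)^2 + 81):
differentiating 2 times and applying the sign gives 2*(s - 4)*(s^2 - 8*s - 227)/(s^2 - 8*s + 97)^3.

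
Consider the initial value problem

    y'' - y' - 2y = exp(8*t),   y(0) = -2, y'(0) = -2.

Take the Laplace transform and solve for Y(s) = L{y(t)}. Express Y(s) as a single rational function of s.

Laplace-transform each side.
The derivative rules (L{y''} = s^2 Y - s·y(0) - y'(0) and L{y'} = sY - y(0), with y(0) = -2, y'(0) = -2) turn the left side into (s^2 - s - 2)Y - (-2*s).
The right side is L{exp(8*t)} = 1/(s - 8).
So (s^2 - s - 2)Y = 1/(s - 8) + (-2*s).
Isolate Y and clear denominators.

Y(s) = (-2*s^2 + 16*s + 1)/(s^3 - 9*s^2 + 6*s + 16)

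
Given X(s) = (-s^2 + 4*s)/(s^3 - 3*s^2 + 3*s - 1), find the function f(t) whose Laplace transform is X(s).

f(t) = 3*t^2*exp(t)/2 + 2*t*exp(t) - exp(t)

Factor the denominator: s^3 - 3*s^2 + 3*s - 1 = (s - 1)^3.
Partial fraction decomposition gives [-1/(s - 1)] + [2/(s - 1)^2] + [3/(s - 1)^3].
Invert each term: -1/(s - 1) ↔ -e^(t); 2/(s - 1)^2 ↔ 2t·e^(t); 3/(s - 1)^3 ↔ (3/2)t^2·e^(t).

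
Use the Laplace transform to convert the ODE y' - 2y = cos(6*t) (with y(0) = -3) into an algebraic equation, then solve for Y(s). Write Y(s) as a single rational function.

Apply the Laplace transform to the equation.
Using L{y'} = sY - y(0) = sY - (-3), the left side becomes (s - 2)Y - (-3).
The right side is L{cos(6*t)} = s/(s^2 + 36).
So (s - 2)Y = s/(s^2 + 36) + (-3).
Isolate Y and clear denominators.

Y(s) = (-3*s^2 + s - 108)/(s^3 - 2*s^2 + 36*s - 72)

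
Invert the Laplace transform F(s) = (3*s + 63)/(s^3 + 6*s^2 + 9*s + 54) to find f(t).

f(t) = 3*sin(3*t) - cos(3*t) + exp(-6*t)

Factor the denominator: s^3 + 6*s^2 + 9*s + 54 = (s + 6)*(s^2 + 9).
Partial fraction decomposition gives [1/(s + 6)] + [-s/(s^2 + 9)] + [9/(s^2 + 9)].
Invert each term: 1/(s + 6) ↔ e^(-6t); -1·s/(s^2 + 9) ↔ -cos(3t); 3·3/(s^2 + 9) ↔ 3sin(3t).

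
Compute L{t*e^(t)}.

L{e^(t)} = 1/(s - 1).
Then apply L{t·g(t)} = -d/ds[G(s)] with G(s) = 1/(s - 1):
differentiating 1 time and applying the sign gives (s - 1)^(-2).

(s - 1)^(-2)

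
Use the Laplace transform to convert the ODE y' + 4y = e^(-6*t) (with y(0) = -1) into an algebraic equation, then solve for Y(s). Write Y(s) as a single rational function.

Y(s) = (-s - 5)/(s^2 + 10*s + 24)

Take the Laplace transform of both sides.
The derivative rules (L{y'} = sY - y(0) = sY - (-1)) turn the left side into (s + 4)Y - (-1).
The right side is L{e^(-6*t)} = 1/(s + 6).
So (s + 4)Y = 1/(s + 6) + (-1).
Isolate Y and clear denominators.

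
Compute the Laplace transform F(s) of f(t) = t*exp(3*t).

F(s) = (s - 3)^(-2)

L{e^(3t)} = 1/(s - 3).
Then apply L{t·g(t)} = -d/ds[G(s)] with G(s) = 1/(s - 3):
differentiating 1 time and applying the sign gives (s - 3)^(-2).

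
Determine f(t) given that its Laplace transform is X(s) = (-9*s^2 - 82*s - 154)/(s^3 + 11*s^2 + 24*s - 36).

Factor the denominator: s^3 + 11*s^2 + 24*s - 36 = (s - 1)*(s + 6)^2.
Partial fraction decomposition gives [-4/(s + 6)] + [-2/(s + 6)^2] + [-5/(s - 1)].
Invert each term: -4/(s + 6) ↔ -4e^(-6t); -2/(s + 6)^2 ↔ -2t·e^(-6t); -5/(s - 1) ↔ -5e^(t).

f(t) = -2*t*exp(-6*t) - 5*exp(t) - 4*exp(-6*t)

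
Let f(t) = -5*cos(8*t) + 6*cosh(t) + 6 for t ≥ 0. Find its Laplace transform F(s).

F(s) = -5*s/(s^2 + 64) + 6*s/(s^2 - 1) + 6/s

Apply the Laplace transform termwise.
(-5)·[L{cos(8t)} = s/(s^2 + 64)]; L{6} = 6/s; (6)·[L{cosh(t)} = s/(s^2 - 1)].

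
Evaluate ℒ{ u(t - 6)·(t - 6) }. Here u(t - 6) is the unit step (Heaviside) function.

exp(-6*s)/s^2

By the second shifting theorem, L{u(t - c)·g(t - c)} = e^(-cs)·G(s) with c = 6 and G(s) = L{g(t)}.
L{t} = 1!/s^2 = 1/s^2.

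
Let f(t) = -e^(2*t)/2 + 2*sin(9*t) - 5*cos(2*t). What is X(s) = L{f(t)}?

X(s) = -5*s/(s^2 + 4) + 18/(s^2 + 81) - 1/(2*(s - 2))

By linearity of the Laplace transform, transform each term separately.
(-5)·[L{cos(2t)} = s/(s^2 + 4)]; (2)·[L{sin(9t)} = 9/(s^2 + 81)]; (-1/2)·[L{e^(2t)} = 1/(s - 2)].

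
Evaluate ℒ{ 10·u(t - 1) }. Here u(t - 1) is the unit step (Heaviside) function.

10*exp(-s)/s

By the second shifting theorem, L{u(t - c)·g(t - c)} = e^(-cs)·H(s) with c = 1 and H(s) = L{g(t)}.
L{10} = 10/s.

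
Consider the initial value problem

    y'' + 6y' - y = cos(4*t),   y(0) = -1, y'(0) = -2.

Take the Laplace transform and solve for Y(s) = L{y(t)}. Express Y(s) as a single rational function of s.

Take the Laplace transform of both sides.
With L{y''} = s^2 Y - s·y(0) - y'(0) and L{y'} = sY - y(0), with y(0) = -1, y'(0) = -2: the LHS transforms to (s^2 + 6*s - 1)Y - (-s - 8).
The right side is L{cos(4*t)} = s/(s^2 + 16).
So (s^2 + 6*s - 1)Y = s/(s^2 + 16) + (-s - 8).
Divide through and combine into a single rational function.

Y(s) = (-s^3 - 8*s^2 - 15*s - 128)/(s^4 + 6*s^3 + 15*s^2 + 96*s - 16)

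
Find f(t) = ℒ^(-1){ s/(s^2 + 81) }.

Since L{cos(9t)} = s/(s^2 + 81), the inverse is cos(9*t).

f(t) = cos(9*t)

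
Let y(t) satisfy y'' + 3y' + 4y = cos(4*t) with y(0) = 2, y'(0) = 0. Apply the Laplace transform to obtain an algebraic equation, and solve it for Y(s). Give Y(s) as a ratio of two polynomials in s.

Apply the Laplace transform to the equation.
Using L{y''} = s^2 Y - s·y(0) - y'(0) and L{y'} = sY - y(0), with y(0) = 2, y'(0) = 0, the left side becomes (s^2 + 3*s + 4)Y - (2*s + 6).
The right side is L{cos(4*t)} = s/(s^2 + 16).
So (s^2 + 3*s + 4)Y = s/(s^2 + 16) + (2*s + 6).
Divide through and combine into a single rational function.

Y(s) = (2*s^3 + 6*s^2 + 33*s + 96)/(s^4 + 3*s^3 + 20*s^2 + 48*s + 64)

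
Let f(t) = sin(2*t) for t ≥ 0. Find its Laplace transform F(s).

L{sin(2t)} = 2/(s^2 + 4).

F(s) = 2/(s^2 + 4)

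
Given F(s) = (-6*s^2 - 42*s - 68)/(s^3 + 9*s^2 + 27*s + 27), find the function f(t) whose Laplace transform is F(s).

f(t) = 2*t^2*exp(-3*t) - 6*t*exp(-3*t) - 6*exp(-3*t)

Factor the denominator: s^3 + 9*s^2 + 27*s + 27 = (s + 3)^3.
Partial fraction decomposition gives [-6/(s + 3)] + [-6/(s + 3)^2] + [4/(s + 3)^3].
Invert each term: -6/(s + 3) ↔ -6e^(-3t); -6/(s + 3)^2 ↔ -6t·e^(-3t); 4/(s + 3)^3 ↔ (2)t^2·e^(-3t).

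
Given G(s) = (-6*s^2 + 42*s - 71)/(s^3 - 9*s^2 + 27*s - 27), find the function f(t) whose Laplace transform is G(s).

f(t) = t^2*exp(3*t)/2 + 6*t*exp(3*t) - 6*exp(3*t)

Factor the denominator: s^3 - 9*s^2 + 27*s - 27 = (s - 3)^3.
Partial fraction decomposition gives [-6/(s - 3)] + [6/(s - 3)^2] + [(s - 3)^(-3)].
Invert each term: -6/(s - 3) ↔ -6e^(3t); 6/(s - 3)^2 ↔ 6t·e^(3t); 1/(s - 3)^3 ↔ (1/2)t^2·e^(3t).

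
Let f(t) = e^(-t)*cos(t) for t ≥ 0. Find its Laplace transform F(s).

F(s) = (s + 1)/((s + 1)^2 + 1)

L{cos(t)} = s/(s^2 + 1).
By the first shifting theorem, multiplying by e^(-t) replaces s with s + 1.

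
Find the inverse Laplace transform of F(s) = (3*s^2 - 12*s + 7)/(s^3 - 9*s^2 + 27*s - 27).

Factor the denominator: s^3 - 9*s^2 + 27*s - 27 = (s - 3)^3.
Partial fraction decomposition gives [3/(s - 3)] + [6/(s - 3)^2] + [-2/(s - 3)^3].
Invert each term: 3/(s - 3) ↔ 3e^(3t); 6/(s - 3)^2 ↔ 6t·e^(3t); -2/(s - 3)^3 ↔ (-1)t^2·e^(3t).

-t^2*exp(3*t) + 6*t*exp(3*t) + 3*exp(3*t)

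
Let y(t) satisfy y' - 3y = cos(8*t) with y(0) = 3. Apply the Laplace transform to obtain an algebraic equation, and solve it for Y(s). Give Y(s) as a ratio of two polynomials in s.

Take the Laplace transform of both sides.
Using L{y'} = sY - y(0) = sY - 3, the left side becomes (s - 3)Y - (3).
The right side is L{cos(8*t)} = s/(s^2 + 64).
So (s - 3)Y = s/(s^2 + 64) + (3).
Divide through and combine into a single rational function.

Y(s) = (3*s^2 + s + 192)/(s^3 - 3*s^2 + 64*s - 192)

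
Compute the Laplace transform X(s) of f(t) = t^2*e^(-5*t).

X(s) = 2/(s + 5)^3

L{e^(-5t)} = 1/(s + 5).
Then apply L{t^2·g(t)} = (-1)^2 d^2/ds^2[G(s)] with G(s) = 1/(s + 5):
differentiating 2 times and applying the sign gives 2/(s + 5)^3.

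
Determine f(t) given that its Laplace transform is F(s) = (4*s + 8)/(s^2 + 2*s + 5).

Complete the square in the denominator: s^2 + 2*s + 5 = (s + 1)^2 + 2^2.
Split the numerator to match: 4*s + 8 = 4·(s + 1) + 2·2.
Invert each term: 4·(s + 1)/((s + 1)^2 + 4) ↔ 4e^(-t)cos(2t); 2·2/((s + 1)^2 + 4) ↔ 2e^(-t)sin(2t).

f(t) = 2*exp(-t)*sin(2*t) + 4*exp(-t)*cos(2*t)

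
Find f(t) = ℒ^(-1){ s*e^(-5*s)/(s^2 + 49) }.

The factor e^(-5s) signals a time shift by c = 5 (second shifting theorem).
L{cos(7t)} = s/(s^2 + 49), so L^-1{s/(s^2 + 49)} = cos(7*t).
Hence the inverse is u(t - 5) times that function evaluated at t - 5.

f(t) = Heaviside(t - 5)*(cos(7*t - 35))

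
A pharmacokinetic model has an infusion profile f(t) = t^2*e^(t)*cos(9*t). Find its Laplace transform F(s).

F(s) = 2*(s - 1)*(s^2 - 2*s - 242)/(s^2 - 2*s + 82)^3

L{cos(9t)} = s/(s^2 + 81).
Multiplying by e^(t) shifts s → s - 1, so L{e^(t)*cos(9*t)} = (s - 1)/((s - 1)^2 + 81).
Then apply L{t^2·g(t)} = (-1)^2 d^2/ds^2[G(s)] with G(s) = (s - 1)/((s - 1)^2 + 81):
differentiating 2 times and applying the sign gives 2*(s - 1)*(s^2 - 2*s - 242)/(s^2 - 2*s + 82)^3.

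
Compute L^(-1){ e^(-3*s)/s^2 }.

Heaviside(t - 3)*(t - 3)

The factor e^(-3s) signals a time shift by c = 3 (second shifting theorem).
L{t} = 1!/s^2 = 1/s^2, so L^-1{s^(-2)} = t.
Hence the inverse is u(t - 3) times that function evaluated at t - 3.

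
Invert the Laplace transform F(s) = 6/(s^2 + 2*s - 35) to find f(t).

f(t) = exp(-t)*sinh(6*t)

Rewrite the denominator: s^2 + 2*s - 35 = (s + 1)^2 - 36.
The form in (s + 1) signals a first-shifting-theorem factor e^(-t).
Since L{sinh(6t)} = 6/(s^2 - 36), the inverse is e^(-t)*sinh(6*t).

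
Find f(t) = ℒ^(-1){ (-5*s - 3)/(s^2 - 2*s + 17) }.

Complete the square in the denominator: s^2 - 2*s + 17 = (s - 1)^2 + 4^2.
Split the numerator to match: -5*s - 3 = -5·(s - 1) - 2·4.
Invert each term: -5·(s - 1)/((s - 1)^2 + 16) ↔ -5e^(t)cos(4t); -2·4/((s - 1)^2 + 16) ↔ -2e^(t)sin(4t).

f(t) = -2*exp(t)*sin(4*t) - 5*exp(t)*cos(4*t)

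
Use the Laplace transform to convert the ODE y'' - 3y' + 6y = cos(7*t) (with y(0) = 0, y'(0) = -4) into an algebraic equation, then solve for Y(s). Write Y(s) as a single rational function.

Y(s) = (-4*s^2 + s - 196)/(s^4 - 3*s^3 + 55*s^2 - 147*s + 294)

Take the Laplace transform of both sides.
The derivative rules (L{y''} = s^2 Y - s·y(0) - y'(0) and L{y'} = sY - y(0), with y(0) = 0, y'(0) = -4) turn the left side into (s^2 - 3*s + 6)Y - (-4).
The right side is L{cos(7*t)} = s/(s^2 + 49).
So (s^2 - 3*s + 6)Y = s/(s^2 + 49) + (-4).
Isolate Y and clear denominators.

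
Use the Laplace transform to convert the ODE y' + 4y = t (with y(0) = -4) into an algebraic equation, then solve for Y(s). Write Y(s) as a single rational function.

Transform both sides with L{·}.
With L{y'} = sY - y(0) = sY - (-4): the LHS transforms to (s + 4)Y - (-4).
The right side is L{t} = s^(-2).
So (s + 4)Y = s^(-2) + (-4).
Isolate Y and clear denominators.

Y(s) = (-4*s^2 + 1)/(s^3 + 4*s^2)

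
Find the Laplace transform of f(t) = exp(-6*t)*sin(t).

1/((s + 6)^2 + 1)

L{sin(t)} = 1/(s^2 + 1).
By the first shifting theorem, multiplying by e^(-6t) replaces s with s + 6.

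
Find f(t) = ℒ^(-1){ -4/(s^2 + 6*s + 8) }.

f(t) = -4*exp(-3*t)*sinh(t)

Rewrite the denominator: s^2 + 6*s + 8 = (s + 3)^2 - 1.
The form in (s + 3) signals a first-shifting-theorem factor e^(-3t).
Since L{sinh(t)} = 1/(s^2 - 1), the inverse is exp(-3*t)*sinh(t), scaled by -4.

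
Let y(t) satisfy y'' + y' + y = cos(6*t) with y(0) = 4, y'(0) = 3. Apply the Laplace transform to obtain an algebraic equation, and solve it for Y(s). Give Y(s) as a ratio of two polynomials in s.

Apply the Laplace transform to the equation.
Using L{y''} = s^2 Y - s·y(0) - y'(0) and L{y'} = sY - y(0), with y(0) = 4, y'(0) = 3, the left side becomes (s^2 + s + 1)Y - (4*s + 7).
The right side is L{cos(6*t)} = s/(s^2 + 36).
So (s^2 + s + 1)Y = s/(s^2 + 36) + (4*s + 7).
Solve for Y(s) and write it as one ratio of polynomials.

Y(s) = (4*s^3 + 7*s^2 + 145*s + 252)/(s^4 + s^3 + 37*s^2 + 36*s + 36)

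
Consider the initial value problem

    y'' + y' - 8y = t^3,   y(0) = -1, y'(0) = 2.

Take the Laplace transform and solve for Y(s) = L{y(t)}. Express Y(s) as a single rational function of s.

Take the Laplace transform of both sides.
With L{y''} = s^2 Y - s·y(0) - y'(0) and L{y'} = sY - y(0), with y(0) = -1, y'(0) = 2: the LHS transforms to (s^2 + s - 8)Y - (-s + 1).
The right side is L{t^3} = 6/s^4.
So (s^2 + s - 8)Y = 6/s^4 + (-s + 1).
Isolate Y and clear denominators.

Y(s) = (-s^5 + s^4 + 6)/(s^6 + s^5 - 8*s^4)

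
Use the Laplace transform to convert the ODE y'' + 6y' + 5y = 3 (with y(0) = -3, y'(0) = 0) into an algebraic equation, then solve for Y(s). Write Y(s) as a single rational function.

Y(s) = (-3*s^2 - 18*s + 3)/(s^3 + 6*s^2 + 5*s)

Take the Laplace transform of both sides.
With L{y''} = s^2 Y - s·y(0) - y'(0) and L{y'} = sY - y(0), with y(0) = -3, y'(0) = 0: the LHS transforms to (s^2 + 6*s + 5)Y - (-3*s - 18).
The right side is L{3} = 3/s.
So (s^2 + 6*s + 5)Y = 3/s + (-3*s - 18).
Isolate Y and clear denominators.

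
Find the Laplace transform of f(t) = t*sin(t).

L{sin(t)} = 1/(s^2 + 1).
Then apply L{t·g(t)} = -d/ds[G(s)] with G(s) = 1/(s^2 + 1):
differentiating 1 time and applying the sign gives 2*s/(s^2 + 1)^2.

2*s/(s^2 + 1)^2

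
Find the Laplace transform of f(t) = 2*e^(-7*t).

L{2} = 2/s.
By the first shifting theorem, multiplying by e^(-7t) replaces s with s + 7.

2/(s + 7)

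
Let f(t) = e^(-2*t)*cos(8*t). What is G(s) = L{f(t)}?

L{cos(8t)} = s/(s^2 + 64).
By the first shifting theorem, multiplying by e^(-2t) replaces s with s + 2.

G(s) = (s + 2)/((s + 2)^2 + 64)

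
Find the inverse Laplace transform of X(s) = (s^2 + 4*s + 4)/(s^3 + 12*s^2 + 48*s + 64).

2*t^2*exp(-4*t) - 4*t*exp(-4*t) + exp(-4*t)

Factor the denominator: s^3 + 12*s^2 + 48*s + 64 = (s + 4)^3.
Partial fraction decomposition gives [1/(s + 4)] + [-4/(s + 4)^2] + [4/(s + 4)^3].
Invert each term: 1/(s + 4) ↔ e^(-4t); -4/(s + 4)^2 ↔ -4t·e^(-4t); 4/(s + 4)^3 ↔ (2)t^2·e^(-4t).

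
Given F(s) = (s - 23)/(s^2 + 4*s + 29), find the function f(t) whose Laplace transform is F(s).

Complete the square in the denominator: s^2 + 4*s + 29 = (s + 2)^2 + 5^2.
Split the numerator to match: s - 23 = 1·(s + 2) - 5·5.
Invert each term: 1·(s + 2)/((s + 2)^2 + 25) ↔ e^(-2t)cos(5t); -5·5/((s + 2)^2 + 25) ↔ -5e^(-2t)sin(5t).

f(t) = -5*exp(-2*t)*sin(5*t) + exp(-2*t)*cos(5*t)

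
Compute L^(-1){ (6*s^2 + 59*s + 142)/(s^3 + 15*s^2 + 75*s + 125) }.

Factor the denominator: s^3 + 15*s^2 + 75*s + 125 = (s + 5)^3.
Partial fraction decomposition gives [6/(s + 5)] + [-1/(s + 5)^2] + [-3/(s + 5)^3].
Invert each term: 6/(s + 5) ↔ 6e^(-5t); -1/(s + 5)^2 ↔ -t·e^(-5t); -3/(s + 5)^3 ↔ (-3/2)t^2·e^(-5t).

-3*t^2*exp(-5*t)/2 - t*exp(-5*t) + 6*exp(-5*t)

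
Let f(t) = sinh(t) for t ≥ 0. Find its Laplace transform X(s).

L{sinh(t)} = 1/(s^2 - 1).

X(s) = 1/(s^2 - 1)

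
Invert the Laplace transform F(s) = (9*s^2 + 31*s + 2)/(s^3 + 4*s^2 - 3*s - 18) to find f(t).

Factor the denominator: s^3 + 4*s^2 - 3*s - 18 = (s - 2)*(s + 3)^2.
Partial fraction decomposition gives [5/(s + 3)] + [2/(s + 3)^2] + [4/(s - 2)].
Invert each term: 5/(s + 3) ↔ 5e^(-3t); 2/(s + 3)^2 ↔ 2t·e^(-3t); 4/(s - 2) ↔ 4e^(2t).

f(t) = 2*t*exp(-3*t) + 4*exp(2*t) + 5*exp(-3*t)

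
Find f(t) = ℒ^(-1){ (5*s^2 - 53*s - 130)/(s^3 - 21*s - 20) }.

Factor the denominator: s^3 - 21*s - 20 = (s - 5)*(s + 1)*(s + 4).
Partial fraction decomposition gives [-5/(s - 5)] + [4/(s + 1)] + [6/(s + 4)].
Invert each term: -5/(s - 5) ↔ -5e^(5t); 4/(s + 1) ↔ 4e^(-t); 6/(s + 4) ↔ 6e^(-4t).

f(t) = -5*exp(5*t) + 4*exp(-t) + 6*exp(-4*t)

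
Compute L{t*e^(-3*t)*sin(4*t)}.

8*(s + 3)/(s^2 + 6*s + 25)^2

L{sin(4t)} = 4/(s^2 + 16).
Multiplying by e^(-3t) shifts s → s + 3, so L{e^(-3*t)*sin(4*t)} = 4/((s + 3)^2 + 16).
Then apply L{t·g(t)} = -d/ds[G(s)] with G(s) = 4/((s + 3)^2 + 16):
differentiating 1 time and applying the sign gives 8*(s + 3)/(s^2 + 6*s + 25)^2.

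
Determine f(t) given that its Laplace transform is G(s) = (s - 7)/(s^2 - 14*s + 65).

Rewrite the denominator: s^2 - 14*s + 65 = (s - 7)^2 + 16.
The form in (s - 7) signals a first-shifting-theorem factor e^(7t).
Since L{cos(4t)} = s/(s^2 + 16), the inverse is exp(7*t)*cos(4*t).

f(t) = exp(7*t)*cos(4*t)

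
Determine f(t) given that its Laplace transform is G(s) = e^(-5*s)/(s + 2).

The factor e^(-5s) signals a time shift by c = 5 (second shifting theorem).
L{e^(-2t)} = 1/(s + 2), so L^-1{1/(s + 2)} = e^(-2*t).
Hence the inverse is u(t - 5) times that function evaluated at t - 5.

f(t) = Heaviside(t - 5)*(exp(-2*t + 10))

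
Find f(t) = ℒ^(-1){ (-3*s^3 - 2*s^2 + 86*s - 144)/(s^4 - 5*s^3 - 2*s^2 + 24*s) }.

f(t) = -exp(4*t) - exp(3*t) - 6 + 5*exp(-2*t)

Factor the denominator: s^4 - 5*s^3 - 2*s^2 + 24*s = s*(s - 4)*(s - 3)*(s + 2).
Partial fraction decomposition gives [-6/s] + [5/(s + 2)] + [-1/(s - 3)] + [-1/(s - 4)].
Invert each term: -6/(s - 0) ↔ -6e^(0t); 5/(s + 2) ↔ 5e^(-2t); -1/(s - 3) ↔ -e^(3t); -1/(s - 4) ↔ -e^(4t).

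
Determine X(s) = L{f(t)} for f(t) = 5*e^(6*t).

X(s) = 5/(s - 6)

L{5} = 5/s.
By the first shifting theorem, multiplying by e^(6t) replaces s with s - 6.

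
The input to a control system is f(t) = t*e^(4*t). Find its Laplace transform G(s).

G(s) = (s - 4)^(-2)

L{e^(4t)} = 1/(s - 4).
Then apply L{t·g(t)} = -d/ds[H(s)] with H(s) = 1/(s - 4):
differentiating 1 time and applying the sign gives (s - 4)^(-2).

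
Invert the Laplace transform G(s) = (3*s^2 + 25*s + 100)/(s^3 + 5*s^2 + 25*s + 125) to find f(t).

f(t) = 3*sin(5*t) + 2*cos(5*t) + exp(-5*t)

Factor the denominator: s^3 + 5*s^2 + 25*s + 125 = (s + 5)*(s^2 + 25).
Partial fraction decomposition gives [1/(s + 5)] + [2*s/(s^2 + 25)] + [15/(s^2 + 25)].
Invert each term: 1/(s + 5) ↔ e^(-5t); 2·s/(s^2 + 25) ↔ 2cos(5t); 3·5/(s^2 + 25) ↔ 3sin(5t).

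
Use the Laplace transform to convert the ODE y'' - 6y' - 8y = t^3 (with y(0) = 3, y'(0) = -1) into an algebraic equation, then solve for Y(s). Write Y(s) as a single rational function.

Y(s) = (3*s^5 - 19*s^4 + 6)/(s^6 - 6*s^5 - 8*s^4)

Transform both sides with L{·}.
The derivative rules (L{y''} = s^2 Y - s·y(0) - y'(0) and L{y'} = sY - y(0), with y(0) = 3, y'(0) = -1) turn the left side into (s^2 - 6*s - 8)Y - (3*s - 19).
The right side is L{t^3} = 6/s^4.
So (s^2 - 6*s - 8)Y = 6/s^4 + (3*s - 19).
Solve for Y(s) and write it as one ratio of polynomials.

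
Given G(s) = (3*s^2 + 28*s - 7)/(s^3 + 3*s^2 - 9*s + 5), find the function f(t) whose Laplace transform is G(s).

Factor the denominator: s^3 + 3*s^2 - 9*s + 5 = (s - 1)^2*(s + 5).
Partial fraction decomposition gives [5/(s - 1)] + [4/(s - 1)^2] + [-2/(s + 5)].
Invert each term: 5/(s - 1) ↔ 5e^(t); 4/(s - 1)^2 ↔ 4t·e^(t); -2/(s + 5) ↔ -2e^(-5t).

f(t) = 4*t*exp(t) + 5*exp(t) - 2*exp(-5*t)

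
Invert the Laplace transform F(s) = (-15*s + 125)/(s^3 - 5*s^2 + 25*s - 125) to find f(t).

Factor the denominator: s^3 - 5*s^2 + 25*s - 125 = (s - 5)*(s^2 + 25).
Partial fraction decomposition gives [1/(s - 5)] + [-s/(s^2 + 25)] + [-20/(s^2 + 25)].
Invert each term: 1/(s - 5) ↔ e^(5t); -1·s/(s^2 + 25) ↔ -cos(5t); -4·5/(s^2 + 25) ↔ -4sin(5t).

f(t) = exp(5*t) - 4*sin(5*t) - cos(5*t)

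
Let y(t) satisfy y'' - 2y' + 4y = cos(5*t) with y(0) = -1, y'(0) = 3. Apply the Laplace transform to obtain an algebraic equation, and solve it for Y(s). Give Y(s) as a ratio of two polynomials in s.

Laplace-transform each side.
Using L{y''} = s^2 Y - s·y(0) - y'(0) and L{y'} = sY - y(0), with y(0) = -1, y'(0) = 3, the left side becomes (s^2 - 2*s + 4)Y - (-s + 5).
The right side is L{cos(5*t)} = s/(s^2 + 25).
So (s^2 - 2*s + 4)Y = s/(s^2 + 25) + (-s + 5).
Divide through and combine into a single rational function.

Y(s) = (-s^3 + 5*s^2 - 24*s + 125)/(s^4 - 2*s^3 + 29*s^2 - 50*s + 100)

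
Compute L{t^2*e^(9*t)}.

L{e^(9t)} = 1/(s - 9).
Then apply L{t^2·g(t)} = (-1)^2 d^2/ds^2[G(s)] with G(s) = 1/(s - 9):
differentiating 2 times and applying the sign gives 2/(s - 9)^3.

2/(s - 9)^3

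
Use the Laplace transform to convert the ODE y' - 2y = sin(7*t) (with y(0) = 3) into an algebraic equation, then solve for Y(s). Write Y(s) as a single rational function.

Y(s) = (3*s^2 + 154)/(s^3 - 2*s^2 + 49*s - 98)

Transform both sides with L{·}.
Using L{y'} = sY - y(0) = sY - 3, the left side becomes (s - 2)Y - (3).
The right side is L{sin(7*t)} = 7/(s^2 + 49).
So (s - 2)Y = 7/(s^2 + 49) + (3).
Isolate Y and clear denominators.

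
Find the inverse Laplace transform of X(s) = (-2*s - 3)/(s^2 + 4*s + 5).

Complete the square in the denominator: s^2 + 4*s + 5 = (s + 2)^2 + 1^2.
Split the numerator to match: -2*s - 3 = -2·(s + 2) + 1·1.
Invert each term: -2·(s + 2)/((s + 2)^2 + 1) ↔ -2e^(-2t)cos(t); 1·1/((s + 2)^2 + 1) ↔ e^(-2t)sin(t).

exp(-2*t)*sin(t) - 2*exp(-2*t)*cos(t)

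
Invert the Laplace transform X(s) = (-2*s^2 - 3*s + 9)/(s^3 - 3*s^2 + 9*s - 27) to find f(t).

f(t) = -exp(3*t) - 2*sin(3*t) - cos(3*t)

Factor the denominator: s^3 - 3*s^2 + 9*s - 27 = (s - 3)*(s^2 + 9).
Partial fraction decomposition gives [-1/(s - 3)] + [-s/(s^2 + 9)] + [-6/(s^2 + 9)].
Invert each term: -1/(s - 3) ↔ -e^(3t); -1·s/(s^2 + 9) ↔ -cos(3t); -2·3/(s^2 + 9) ↔ -2sin(3t).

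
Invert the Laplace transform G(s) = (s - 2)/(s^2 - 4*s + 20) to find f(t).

Rewrite the denominator: s^2 - 4*s + 20 = (s - 2)^2 + 16.
The form in (s - 2) signals a first-shifting-theorem factor e^(2t).
Since L{cos(4t)} = s/(s^2 + 16), the inverse is e^(2*t)*cos(4*t).

f(t) = exp(2*t)*cos(4*t)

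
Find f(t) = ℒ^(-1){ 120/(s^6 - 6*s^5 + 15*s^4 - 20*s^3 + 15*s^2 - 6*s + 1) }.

f(t) = t^5*exp(t)

Rewrite the denominator: s^6 - 6*s^5 + 15*s^4 - 20*s^3 + 15*s^2 - 6*s + 1 = (s - 1)^6.
The form in (s - 1) signals a first-shifting-theorem factor e^(t).
Since L{t^5} = 5!/s^6 = 120/s^6, the inverse is t^5*e^(t).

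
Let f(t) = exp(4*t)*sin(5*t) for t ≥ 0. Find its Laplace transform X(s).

L{sin(5t)} = 5/(s^2 + 25).
By the first shifting theorem, multiplying by e^(4t) replaces s with s - 4.

X(s) = 5/((s - 4)^2 + 25)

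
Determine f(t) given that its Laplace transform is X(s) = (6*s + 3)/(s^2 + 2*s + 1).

Factor the denominator: s^2 + 2*s + 1 = (s + 1)^2.
Partial fraction decomposition gives [6/(s + 1)] + [-3/(s + 1)^2].
Invert each term: 6/(s + 1) ↔ 6e^(-t); -3/(s + 1)^2 ↔ -3t·e^(-t).

f(t) = -3*t*exp(-t) + 6*exp(-t)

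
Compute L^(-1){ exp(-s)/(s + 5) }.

The factor e^(-s) signals a time shift by c = 1 (second shifting theorem).
L{e^(-5t)} = 1/(s + 5), so L^-1{1/(s + 5)} = exp(-5*t).
Hence the inverse is u(t - 1) times that function evaluated at t - 1.

Heaviside(t - 1)*(exp(-5*t + 5))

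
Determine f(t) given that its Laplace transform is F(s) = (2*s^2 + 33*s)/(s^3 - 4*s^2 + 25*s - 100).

Factor the denominator: s^3 - 4*s^2 + 25*s - 100 = (s - 4)*(s^2 + 25).
Partial fraction decomposition gives [4/(s - 4)] + [-2*s/(s^2 + 25)] + [25/(s^2 + 25)].
Invert each term: 4/(s - 4) ↔ 4e^(4t); -2·s/(s^2 + 25) ↔ -2cos(5t); 5·5/(s^2 + 25) ↔ 5sin(5t).

f(t) = 4*exp(4*t) + 5*sin(5*t) - 2*cos(5*t)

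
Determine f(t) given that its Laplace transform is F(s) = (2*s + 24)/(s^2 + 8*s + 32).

Complete the square in the denominator: s^2 + 8*s + 32 = (s + 4)^2 + 4^2.
Split the numerator to match: 2*s + 24 = 2·(s + 4) + 4·4.
Invert each term: 2·(s + 4)/((s + 4)^2 + 16) ↔ 2e^(-4t)cos(4t); 4·4/((s + 4)^2 + 16) ↔ 4e^(-4t)sin(4t).

f(t) = 4*exp(-4*t)*sin(4*t) + 2*exp(-4*t)*cos(4*t)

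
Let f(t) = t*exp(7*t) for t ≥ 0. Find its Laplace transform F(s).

L{e^(7t)} = 1/(s - 7).
Then apply L{t·g(t)} = -d/ds[G(s)] with G(s) = 1/(s - 7):
differentiating 1 time and applying the sign gives (s - 7)^(-2).

F(s) = (s - 7)^(-2)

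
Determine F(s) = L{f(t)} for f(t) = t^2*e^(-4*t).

F(s) = 2/(s + 4)^3

L{e^(-4t)} = 1/(s + 4).
Then apply L{t^2·g(t)} = (-1)^2 d^2/ds^2[G(s)] with G(s) = 1/(s + 4):
differentiating 2 times and applying the sign gives 2/(s + 4)^3.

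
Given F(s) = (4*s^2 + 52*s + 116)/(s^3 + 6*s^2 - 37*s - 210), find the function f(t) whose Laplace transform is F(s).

Factor the denominator: s^3 + 6*s^2 - 37*s - 210 = (s - 6)*(s + 5)*(s + 7).
Partial fraction decomposition gives [4/(s - 6)] + [2/(s + 5)] + [-2/(s + 7)].
Invert each term: 4/(s - 6) ↔ 4e^(6t); 2/(s + 5) ↔ 2e^(-5t); -2/(s + 7) ↔ -2e^(-7t).

f(t) = 4*exp(6*t) + 2*exp(-5*t) - 2*exp(-7*t)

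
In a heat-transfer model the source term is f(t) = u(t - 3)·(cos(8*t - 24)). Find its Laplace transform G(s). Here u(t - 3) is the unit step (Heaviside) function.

By the second shifting theorem, L{u(t - c)·g(t - c)} = e^(-cs)·H(s) with c = 3 and H(s) = L{g(t)}.
L{cos(8t)} = s/(s^2 + 64).

G(s) = s*exp(-3*s)/(s^2 + 64)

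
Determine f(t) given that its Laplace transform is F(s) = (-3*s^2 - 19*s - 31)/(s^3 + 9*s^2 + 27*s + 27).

f(t) = -t^2*exp(-3*t)/2 - t*exp(-3*t) - 3*exp(-3*t)

Factor the denominator: s^3 + 9*s^2 + 27*s + 27 = (s + 3)^3.
Partial fraction decomposition gives [-3/(s + 3)] + [-1/(s + 3)^2] + [-1/(s + 3)^3].
Invert each term: -3/(s + 3) ↔ -3e^(-3t); -1/(s + 3)^2 ↔ -t·e^(-3t); -1/(s + 3)^3 ↔ (-1/2)t^2·e^(-3t).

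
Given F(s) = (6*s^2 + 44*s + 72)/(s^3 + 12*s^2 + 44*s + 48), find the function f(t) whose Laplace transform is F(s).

Factor the denominator: s^3 + 12*s^2 + 44*s + 48 = (s + 2)*(s + 4)*(s + 6).
Partial fraction decomposition gives [3/(s + 6)] + [2/(s + 4)] + [1/(s + 2)].
Invert each term: 3/(s + 6) ↔ 3e^(-6t); 2/(s + 4) ↔ 2e^(-4t); 1/(s + 2) ↔ e^(-2t).

f(t) = exp(-2*t) + 2*exp(-4*t) + 3*exp(-6*t)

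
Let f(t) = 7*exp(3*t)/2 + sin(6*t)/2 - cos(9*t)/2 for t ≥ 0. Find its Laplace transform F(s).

The transform is linear, so treat each term independently.
(1/2)·[L{sin(6t)} = 6/(s^2 + 36)]; (7/2)·[L{e^(3t)} = 1/(s - 3)]; (-1/2)·[L{cos(9t)} = s/(s^2 + 81)].

F(s) = -s/(2*(s^2 + 81)) + 3/(s^2 + 36) + 7/(2*(s - 3))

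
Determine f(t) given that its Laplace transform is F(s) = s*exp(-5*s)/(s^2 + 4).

The factor e^(-5s) signals a time shift by c = 5 (second shifting theorem).
L{cos(2t)} = s/(s^2 + 4), so L^-1{s/(s^2 + 4)} = cos(2*t).
Hence the inverse is u(t - 5) times that function evaluated at t - 5.

f(t) = Heaviside(t - 5)*(cos(2*t - 10))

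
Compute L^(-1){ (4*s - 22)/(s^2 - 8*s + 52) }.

Complete the square in the denominator: s^2 - 8*s + 52 = (s - 4)^2 + 6^2.
Split the numerator to match: 4*s - 22 = 4·(s - 4) - 1·6.
Invert each term: 4·(s - 4)/((s - 4)^2 + 36) ↔ 4e^(4t)cos(6t); -1·6/((s - 4)^2 + 36) ↔ -e^(4t)sin(6t).

-exp(4*t)*sin(6*t) + 4*exp(4*t)*cos(6*t)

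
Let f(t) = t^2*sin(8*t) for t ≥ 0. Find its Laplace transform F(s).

F(s) = 16*(3*s^2 - 64)/(s^2 + 64)^3

L{sin(8t)} = 8/(s^2 + 64).
Then apply L{t^2·g(t)} = (-1)^2 d^2/ds^2[G(s)] with G(s) = 8/(s^2 + 64):
differentiating 2 times and applying the sign gives 16*(3*s^2 - 64)/(s^2 + 64)^3.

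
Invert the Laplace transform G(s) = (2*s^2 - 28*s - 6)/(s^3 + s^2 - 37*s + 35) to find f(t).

f(t) = -2*exp(5*t) + exp(t) + 3*exp(-7*t)

Factor the denominator: s^3 + s^2 - 37*s + 35 = (s - 5)*(s - 1)*(s + 7).
Partial fraction decomposition gives [-2/(s - 5)] + [3/(s + 7)] + [1/(s - 1)].
Invert each term: -2/(s - 5) ↔ -2e^(5t); 3/(s + 7) ↔ 3e^(-7t); 1/(s - 1) ↔ e^(t).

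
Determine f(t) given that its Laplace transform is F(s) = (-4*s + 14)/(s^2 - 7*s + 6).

f(t) = -2*exp(6*t) - 2*exp(t)

Factor the denominator: s^2 - 7*s + 6 = (s - 6)*(s - 1).
Partial fraction decomposition gives [-2/(s - 1)] + [-2/(s - 6)].
Invert each term: -2/(s - 1) ↔ -2e^(t); -2/(s - 6) ↔ -2e^(6t).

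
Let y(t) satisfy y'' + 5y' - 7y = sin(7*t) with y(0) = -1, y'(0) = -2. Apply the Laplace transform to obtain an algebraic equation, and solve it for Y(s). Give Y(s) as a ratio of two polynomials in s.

Apply the Laplace transform to the equation.
Using L{y''} = s^2 Y - s·y(0) - y'(0) and L{y'} = sY - y(0), with y(0) = -1, y'(0) = -2, the left side becomes (s^2 + 5*s - 7)Y - (-s - 7).
The right side is L{sin(7*t)} = 7/(s^2 + 49).
So (s^2 + 5*s - 7)Y = 7/(s^2 + 49) + (-s - 7).
Solve for Y(s) and write it as one ratio of polynomials.

Y(s) = (-s^3 - 7*s^2 - 49*s - 336)/(s^4 + 5*s^3 + 42*s^2 + 245*s - 343)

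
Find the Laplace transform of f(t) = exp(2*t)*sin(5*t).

L{sin(5t)} = 5/(s^2 + 25).
By the first shifting theorem, multiplying by e^(2t) replaces s with s - 2.

5/((s - 2)^2 + 25)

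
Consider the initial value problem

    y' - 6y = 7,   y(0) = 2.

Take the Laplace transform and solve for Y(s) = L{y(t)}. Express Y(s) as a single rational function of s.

Transform both sides with L{·}.
With L{y'} = sY - y(0) = sY - 2: the LHS transforms to (s - 6)Y - (2).
The right side is L{7} = 7/s.
So (s - 6)Y = 7/s + (2).
Isolate Y and clear denominators.

Y(s) = (2*s + 7)/(s^2 - 6*s)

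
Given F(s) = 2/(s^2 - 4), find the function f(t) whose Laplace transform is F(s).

Since L{sinh(2t)} = 2/(s^2 - 4), the inverse is sinh(2*t).

f(t) = sinh(2*t)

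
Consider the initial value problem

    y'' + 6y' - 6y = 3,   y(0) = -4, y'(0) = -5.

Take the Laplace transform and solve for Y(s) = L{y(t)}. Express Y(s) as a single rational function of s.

Laplace-transform each side.
The derivative rules (L{y''} = s^2 Y - s·y(0) - y'(0) and L{y'} = sY - y(0), with y(0) = -4, y'(0) = -5) turn the left side into (s^2 + 6*s - 6)Y - (-4*s - 29).
The right side is L{3} = 3/s.
So (s^2 + 6*s - 6)Y = 3/s + (-4*s - 29).
Isolate Y and clear denominators.

Y(s) = (-4*s^2 - 29*s + 3)/(s^3 + 6*s^2 - 6*s)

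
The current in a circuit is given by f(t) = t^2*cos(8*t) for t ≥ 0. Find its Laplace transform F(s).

L{cos(8t)} = s/(s^2 + 64).
Then apply L{t^2·g(t)} = (-1)^2 d^2/ds^2[G(s)] with G(s) = s/(s^2 + 64):
differentiating 2 times and applying the sign gives 2*s*(s^2 - 192)/(s^2 + 64)^3.

F(s) = 2*s*(s^2 - 192)/(s^2 + 64)^3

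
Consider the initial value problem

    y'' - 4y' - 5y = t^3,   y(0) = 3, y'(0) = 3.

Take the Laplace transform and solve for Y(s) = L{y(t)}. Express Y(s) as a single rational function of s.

Y(s) = (3*s^5 - 9*s^4 + 6)/(s^6 - 4*s^5 - 5*s^4)

Transform both sides with L{·}.
The derivative rules (L{y''} = s^2 Y - s·y(0) - y'(0) and L{y'} = sY - y(0), with y(0) = 3, y'(0) = 3) turn the left side into (s^2 - 4*s - 5)Y - (3*s - 9).
The right side is L{t^3} = 6/s^4.
So (s^2 - 4*s - 5)Y = 6/s^4 + (3*s - 9).
Solve for Y(s) and write it as one ratio of polynomials.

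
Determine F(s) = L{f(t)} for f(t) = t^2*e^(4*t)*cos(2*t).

F(s) = 2*(s - 4)*(s^2 - 8*s + 4)/(s^2 - 8*s + 20)^3

L{cos(2t)} = s/(s^2 + 4).
Multiplying by e^(4t) shifts s → s - 4, so L{e^(4*t)*cos(2*t)} = (s - 4)/((s - 4)^2 + 4).
Then apply L{t^2·g(t)} = (-1)^2 d^2/ds^2[G(s)] with G(s) = (s - 4)/((s - 4)^2 + 4):
differentiating 2 times and applying the sign gives 2*(s - 4)*(s^2 - 8*s + 4)/(s^2 - 8*s + 20)^3.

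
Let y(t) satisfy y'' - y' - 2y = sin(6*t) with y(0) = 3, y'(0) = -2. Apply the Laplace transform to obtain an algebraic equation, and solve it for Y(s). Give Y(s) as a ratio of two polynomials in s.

Take the Laplace transform of both sides.
The derivative rules (L{y''} = s^2 Y - s·y(0) - y'(0) and L{y'} = sY - y(0), with y(0) = 3, y'(0) = -2) turn the left side into (s^2 - s - 2)Y - (3*s - 5).
The right side is L{sin(6*t)} = 6/(s^2 + 36).
So (s^2 - s - 2)Y = 6/(s^2 + 36) + (3*s - 5).
Solve for Y(s) and write it as one ratio of polynomials.

Y(s) = (3*s^3 - 5*s^2 + 108*s - 174)/(s^4 - s^3 + 34*s^2 - 36*s - 72)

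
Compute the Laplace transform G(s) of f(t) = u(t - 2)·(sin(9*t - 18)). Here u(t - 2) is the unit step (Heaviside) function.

By the second shifting theorem, L{u(t - c)·g(t - c)} = e^(-cs)·H(s) with c = 2 and H(s) = L{g(t)}.
L{sin(9t)} = 9/(s^2 + 81).

G(s) = 9*exp(-2*s)/(s^2 + 81)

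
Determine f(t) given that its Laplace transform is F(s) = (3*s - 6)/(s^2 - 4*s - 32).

Rewrite the denominator: s^2 - 4*s - 32 = (s - 2)^2 - 36.
The form in (s - 2) signals a first-shifting-theorem factor e^(2t).
Since L{cosh(6t)} = s/(s^2 - 36), the inverse is exp(2*t)*cosh(6*t), scaled by 3.

f(t) = 3*exp(2*t)*cosh(6*t)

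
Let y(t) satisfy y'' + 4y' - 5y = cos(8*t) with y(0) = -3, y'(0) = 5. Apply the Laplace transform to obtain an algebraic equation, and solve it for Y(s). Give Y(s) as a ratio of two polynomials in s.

Y(s) = (-3*s^3 - 7*s^2 - 191*s - 448)/(s^4 + 4*s^3 + 59*s^2 + 256*s - 320)

Transform both sides with L{·}.
The derivative rules (L{y''} = s^2 Y - s·y(0) - y'(0) and L{y'} = sY - y(0), with y(0) = -3, y'(0) = 5) turn the left side into (s^2 + 4*s - 5)Y - (-3*s - 7).
The right side is L{cos(8*t)} = s/(s^2 + 64).
So (s^2 + 4*s - 5)Y = s/(s^2 + 64) + (-3*s - 7).
Divide through and combine into a single rational function.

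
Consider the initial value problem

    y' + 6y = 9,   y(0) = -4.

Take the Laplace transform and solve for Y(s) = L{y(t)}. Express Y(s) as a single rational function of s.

Transform both sides with L{·}.
Using L{y'} = sY - y(0) = sY - (-4), the left side becomes (s + 6)Y - (-4).
The right side is L{9} = 9/s.
So (s + 6)Y = 9/s + (-4).
Isolate Y and clear denominators.

Y(s) = (-4*s + 9)/(s^2 + 6*s)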